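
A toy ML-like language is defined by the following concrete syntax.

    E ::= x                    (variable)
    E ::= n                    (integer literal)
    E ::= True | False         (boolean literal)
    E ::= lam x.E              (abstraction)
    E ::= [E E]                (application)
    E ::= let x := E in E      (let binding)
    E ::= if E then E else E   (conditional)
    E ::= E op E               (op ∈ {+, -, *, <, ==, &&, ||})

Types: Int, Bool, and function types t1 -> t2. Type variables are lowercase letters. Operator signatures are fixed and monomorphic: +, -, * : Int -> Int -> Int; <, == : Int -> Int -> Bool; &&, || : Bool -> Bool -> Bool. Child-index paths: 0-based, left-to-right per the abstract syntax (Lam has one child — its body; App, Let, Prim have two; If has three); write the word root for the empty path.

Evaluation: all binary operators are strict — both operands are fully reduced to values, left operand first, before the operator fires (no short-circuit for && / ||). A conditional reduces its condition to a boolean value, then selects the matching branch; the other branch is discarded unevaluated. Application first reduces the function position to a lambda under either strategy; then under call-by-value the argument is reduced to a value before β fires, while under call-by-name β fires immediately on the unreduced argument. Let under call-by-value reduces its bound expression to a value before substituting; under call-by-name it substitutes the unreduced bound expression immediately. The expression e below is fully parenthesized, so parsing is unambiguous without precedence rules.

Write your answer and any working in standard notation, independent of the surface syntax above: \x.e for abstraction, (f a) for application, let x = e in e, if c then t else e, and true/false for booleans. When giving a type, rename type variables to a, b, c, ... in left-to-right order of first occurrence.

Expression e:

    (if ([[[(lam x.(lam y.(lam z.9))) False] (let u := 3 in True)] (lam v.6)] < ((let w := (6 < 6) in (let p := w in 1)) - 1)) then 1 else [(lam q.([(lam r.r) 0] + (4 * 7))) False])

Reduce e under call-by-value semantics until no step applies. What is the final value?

Answer: 28

Working:
step 0: (if (((((\x.(\y.(\z.9))) false) (let u = 3 in true)) (\v.6)) < ((let w = (6 < 6) in (let p = w in 1)) - 1)) then 1 else ((\q.(((\r.r) 0) + (4 * 7))) false))
step 1: [beta@0.0.0.0] (if ((((\y.(\z.9)) (let u = 3 in true)) (\v.6)) < ((let w = (6 < 6) in (let p = w in 1)) - 1)) then 1 else ((\q.(((\r.r) 0) + (4 * 7))) false))
step 2: [let@0.0.0.1] (if ((((\y.(\z.9)) true) (\v.6)) < ((let w = (6 < 6) in (let p = w in 1)) - 1)) then 1 else ((\q.(((\r.r) 0) + (4 * 7))) false))
step 3: [beta@0.0.0] (if (((\z.9) (\v.6)) < ((let w = (6 < 6) in (let p = w in 1)) - 1)) then 1 else ((\q.(((\r.r) 0) + (4 * 7))) false))
step 4: [beta@0.0] (if (9 < ((let w = (6 < 6) in (let p = w in 1)) - 1)) then 1 else ((\q.(((\r.r) 0) + (4 * 7))) false))
step 5: [delta@0.1.0.0] (if (9 < ((let w = false in (let p = w in 1)) - 1)) then 1 else ((\q.(((\r.r) 0) + (4 * 7))) false))
step 6: [let@0.1.0] (if (9 < ((let p = false in 1) - 1)) then 1 else ((\q.(((\r.r) 0) + (4 * 7))) false))
step 7: [let@0.1.0] (if (9 < (1 - 1)) then 1 else ((\q.(((\r.r) 0) + (4 * 7))) false))
step 8: [delta@0.1] (if (9 < 0) then 1 else ((\q.(((\r.r) 0) + (4 * 7))) false))
step 9: [delta@0] (if false then 1 else ((\q.(((\r.r) 0) + (4 * 7))) false))
step 10: [if@root] ((\q.(((\r.r) 0) + (4 * 7))) false)
step 11: [beta@root] (((\r.r) 0) + (4 * 7))
step 12: [beta@0] (0 + (4 * 7))
step 13: [delta@1] (0 + 28)
step 14: [delta@root] 28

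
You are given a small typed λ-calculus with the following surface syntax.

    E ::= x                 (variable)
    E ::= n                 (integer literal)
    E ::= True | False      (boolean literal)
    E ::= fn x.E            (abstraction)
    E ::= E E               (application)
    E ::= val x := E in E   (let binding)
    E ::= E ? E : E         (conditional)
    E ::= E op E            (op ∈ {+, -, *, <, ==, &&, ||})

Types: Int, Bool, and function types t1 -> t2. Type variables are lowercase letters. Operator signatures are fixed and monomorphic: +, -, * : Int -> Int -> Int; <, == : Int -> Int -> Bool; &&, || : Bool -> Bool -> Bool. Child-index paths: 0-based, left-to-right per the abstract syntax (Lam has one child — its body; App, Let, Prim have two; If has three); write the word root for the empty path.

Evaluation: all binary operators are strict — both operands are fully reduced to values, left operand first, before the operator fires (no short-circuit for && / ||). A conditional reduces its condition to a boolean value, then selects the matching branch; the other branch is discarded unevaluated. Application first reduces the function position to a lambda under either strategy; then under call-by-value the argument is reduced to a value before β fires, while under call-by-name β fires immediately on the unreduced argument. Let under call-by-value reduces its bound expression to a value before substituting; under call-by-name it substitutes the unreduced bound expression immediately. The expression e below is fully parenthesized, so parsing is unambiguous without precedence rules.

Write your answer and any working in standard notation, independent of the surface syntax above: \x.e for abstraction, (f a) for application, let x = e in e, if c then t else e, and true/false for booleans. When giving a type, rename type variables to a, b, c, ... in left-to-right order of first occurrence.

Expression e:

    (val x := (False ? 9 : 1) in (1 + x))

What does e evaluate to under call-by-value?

Answer: 2

Working:
step 0: (let x = (if false then 9 else 1) in (1 + x))
step 1: [if@0] (let x = 1 in (1 + x))
step 2: [let@root] (1 + 1)
step 3: [delta@root] 2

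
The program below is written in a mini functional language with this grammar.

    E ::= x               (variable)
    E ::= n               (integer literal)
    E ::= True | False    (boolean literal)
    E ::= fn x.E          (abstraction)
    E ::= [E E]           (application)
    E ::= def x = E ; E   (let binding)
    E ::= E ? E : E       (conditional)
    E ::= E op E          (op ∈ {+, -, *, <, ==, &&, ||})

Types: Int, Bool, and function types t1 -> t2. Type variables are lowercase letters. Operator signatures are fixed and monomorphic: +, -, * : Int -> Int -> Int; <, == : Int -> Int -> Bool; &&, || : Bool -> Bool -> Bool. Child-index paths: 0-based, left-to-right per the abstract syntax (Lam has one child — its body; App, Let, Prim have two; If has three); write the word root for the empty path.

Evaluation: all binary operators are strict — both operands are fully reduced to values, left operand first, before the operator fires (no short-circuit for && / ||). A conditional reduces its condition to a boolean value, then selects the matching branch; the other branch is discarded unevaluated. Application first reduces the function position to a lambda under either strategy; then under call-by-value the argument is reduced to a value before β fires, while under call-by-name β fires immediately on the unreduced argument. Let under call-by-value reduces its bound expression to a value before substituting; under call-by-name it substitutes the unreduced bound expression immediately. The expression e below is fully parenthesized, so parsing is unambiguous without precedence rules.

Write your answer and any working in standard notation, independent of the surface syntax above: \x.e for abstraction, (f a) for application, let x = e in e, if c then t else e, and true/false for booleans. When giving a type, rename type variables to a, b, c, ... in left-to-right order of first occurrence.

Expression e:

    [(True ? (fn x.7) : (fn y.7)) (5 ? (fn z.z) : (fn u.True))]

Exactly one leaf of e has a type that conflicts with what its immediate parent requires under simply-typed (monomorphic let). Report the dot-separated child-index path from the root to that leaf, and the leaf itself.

Answer: 1.0 : 5

Derivation:
  unify Bool ~ Bool
\x._ : a -> Int
\y._ : b -> Int
  unify a -> Int ~ b -> Int
  unify a ~ b
  unify Int ~ Int
  unify Int ~ Bool
  FAIL: mismatch Int ~ Bool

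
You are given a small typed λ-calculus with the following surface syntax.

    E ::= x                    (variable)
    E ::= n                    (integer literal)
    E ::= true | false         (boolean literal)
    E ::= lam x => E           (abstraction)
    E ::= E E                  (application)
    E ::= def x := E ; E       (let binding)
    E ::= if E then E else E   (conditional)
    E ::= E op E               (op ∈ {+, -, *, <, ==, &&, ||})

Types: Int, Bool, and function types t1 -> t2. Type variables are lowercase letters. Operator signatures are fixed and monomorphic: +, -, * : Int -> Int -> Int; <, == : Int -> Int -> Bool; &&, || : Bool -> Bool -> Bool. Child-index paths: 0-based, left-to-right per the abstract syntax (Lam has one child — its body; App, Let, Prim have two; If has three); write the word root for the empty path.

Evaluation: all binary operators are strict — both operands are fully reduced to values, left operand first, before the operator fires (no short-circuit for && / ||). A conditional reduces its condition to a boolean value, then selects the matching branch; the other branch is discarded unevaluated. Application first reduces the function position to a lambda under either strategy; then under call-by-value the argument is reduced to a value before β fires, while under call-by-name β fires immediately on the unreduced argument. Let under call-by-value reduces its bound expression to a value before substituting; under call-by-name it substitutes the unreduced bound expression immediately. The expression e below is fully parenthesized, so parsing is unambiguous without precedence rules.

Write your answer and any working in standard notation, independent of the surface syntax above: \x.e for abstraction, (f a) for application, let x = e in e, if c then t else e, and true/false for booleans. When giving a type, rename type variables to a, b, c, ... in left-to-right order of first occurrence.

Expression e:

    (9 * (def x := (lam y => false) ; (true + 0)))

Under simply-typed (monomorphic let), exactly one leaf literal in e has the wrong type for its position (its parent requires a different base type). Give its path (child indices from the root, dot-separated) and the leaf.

Answer: 1.1.0 : true

Trace:
  unify Int ~ Int
\y._ : a -> Bool
let x : a -> Bool
  unify Bool ~ Int
  FAIL: mismatch Bool ~ Int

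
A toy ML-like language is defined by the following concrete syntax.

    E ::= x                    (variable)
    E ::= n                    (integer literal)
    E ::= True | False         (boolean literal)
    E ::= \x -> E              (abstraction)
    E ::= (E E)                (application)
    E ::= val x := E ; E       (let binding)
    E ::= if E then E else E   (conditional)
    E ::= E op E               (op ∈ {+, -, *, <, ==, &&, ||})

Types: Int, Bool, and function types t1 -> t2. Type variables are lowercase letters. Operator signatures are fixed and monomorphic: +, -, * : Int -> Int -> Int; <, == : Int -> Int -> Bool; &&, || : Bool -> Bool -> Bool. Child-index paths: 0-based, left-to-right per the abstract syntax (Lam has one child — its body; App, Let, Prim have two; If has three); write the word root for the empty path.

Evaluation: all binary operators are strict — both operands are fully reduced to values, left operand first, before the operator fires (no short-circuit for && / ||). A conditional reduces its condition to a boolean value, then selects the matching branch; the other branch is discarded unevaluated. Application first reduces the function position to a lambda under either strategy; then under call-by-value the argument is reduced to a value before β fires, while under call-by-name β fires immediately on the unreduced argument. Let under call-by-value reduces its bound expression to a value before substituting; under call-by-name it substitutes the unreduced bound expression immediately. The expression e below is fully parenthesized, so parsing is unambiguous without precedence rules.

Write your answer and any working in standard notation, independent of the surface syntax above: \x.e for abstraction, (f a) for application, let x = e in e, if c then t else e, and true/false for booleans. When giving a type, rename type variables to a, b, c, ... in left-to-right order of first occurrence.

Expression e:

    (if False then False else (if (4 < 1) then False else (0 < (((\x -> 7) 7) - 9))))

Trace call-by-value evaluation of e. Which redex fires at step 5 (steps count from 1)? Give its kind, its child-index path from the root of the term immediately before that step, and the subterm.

Working:
step 0: (if false then false else (if (4 < 1) then false else (0 < (((\x.7) 7) - 9))))
step 1: [if@root] (if (4 < 1) then false else (0 < (((\x.7) 7) - 9)))
step 2: [delta@0] (if false then false else (0 < (((\x.7) 7) - 9)))
step 3: [if@root] (0 < (((\x.7) 7) - 9))
step 4: [beta@1.0] (0 < (7 - 9))
step 5: [delta@1] (0 < -2)

Answer: delta at 1 : (7 - 9)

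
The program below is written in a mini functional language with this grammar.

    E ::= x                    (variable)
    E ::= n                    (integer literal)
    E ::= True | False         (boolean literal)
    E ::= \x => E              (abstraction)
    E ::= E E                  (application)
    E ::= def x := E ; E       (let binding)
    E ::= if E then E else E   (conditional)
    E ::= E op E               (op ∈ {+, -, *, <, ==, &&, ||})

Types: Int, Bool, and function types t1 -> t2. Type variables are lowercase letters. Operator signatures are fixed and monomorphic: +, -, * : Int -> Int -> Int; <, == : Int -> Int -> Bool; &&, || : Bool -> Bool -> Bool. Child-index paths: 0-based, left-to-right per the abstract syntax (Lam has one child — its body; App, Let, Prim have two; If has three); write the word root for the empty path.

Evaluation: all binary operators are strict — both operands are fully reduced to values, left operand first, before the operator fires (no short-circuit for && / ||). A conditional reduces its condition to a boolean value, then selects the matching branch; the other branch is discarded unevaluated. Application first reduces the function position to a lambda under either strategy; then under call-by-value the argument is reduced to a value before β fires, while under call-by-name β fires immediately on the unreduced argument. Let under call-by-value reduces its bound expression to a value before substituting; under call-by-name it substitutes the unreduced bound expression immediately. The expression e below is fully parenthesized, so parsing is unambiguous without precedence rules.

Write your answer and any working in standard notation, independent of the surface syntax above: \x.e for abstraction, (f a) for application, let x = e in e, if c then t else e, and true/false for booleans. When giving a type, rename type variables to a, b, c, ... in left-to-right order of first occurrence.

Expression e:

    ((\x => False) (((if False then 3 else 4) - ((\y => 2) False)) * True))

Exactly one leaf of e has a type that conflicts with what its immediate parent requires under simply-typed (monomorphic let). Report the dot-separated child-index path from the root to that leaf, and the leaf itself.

Answer: 1.1 : true

Working:
\x._ : a -> Bool
  unify Bool ~ Bool
  unify Int ~ Int
  unify Int ~ Int
\y._ : b -> Int
  unify b -> Int ~ Bool -> c
  unify b ~ Bool
  unify Int ~ c
_ _ : Int
  unify Int ~ Int
  unify Int ~ Int
  unify Bool ~ Int
  FAIL: mismatch Bool ~ Int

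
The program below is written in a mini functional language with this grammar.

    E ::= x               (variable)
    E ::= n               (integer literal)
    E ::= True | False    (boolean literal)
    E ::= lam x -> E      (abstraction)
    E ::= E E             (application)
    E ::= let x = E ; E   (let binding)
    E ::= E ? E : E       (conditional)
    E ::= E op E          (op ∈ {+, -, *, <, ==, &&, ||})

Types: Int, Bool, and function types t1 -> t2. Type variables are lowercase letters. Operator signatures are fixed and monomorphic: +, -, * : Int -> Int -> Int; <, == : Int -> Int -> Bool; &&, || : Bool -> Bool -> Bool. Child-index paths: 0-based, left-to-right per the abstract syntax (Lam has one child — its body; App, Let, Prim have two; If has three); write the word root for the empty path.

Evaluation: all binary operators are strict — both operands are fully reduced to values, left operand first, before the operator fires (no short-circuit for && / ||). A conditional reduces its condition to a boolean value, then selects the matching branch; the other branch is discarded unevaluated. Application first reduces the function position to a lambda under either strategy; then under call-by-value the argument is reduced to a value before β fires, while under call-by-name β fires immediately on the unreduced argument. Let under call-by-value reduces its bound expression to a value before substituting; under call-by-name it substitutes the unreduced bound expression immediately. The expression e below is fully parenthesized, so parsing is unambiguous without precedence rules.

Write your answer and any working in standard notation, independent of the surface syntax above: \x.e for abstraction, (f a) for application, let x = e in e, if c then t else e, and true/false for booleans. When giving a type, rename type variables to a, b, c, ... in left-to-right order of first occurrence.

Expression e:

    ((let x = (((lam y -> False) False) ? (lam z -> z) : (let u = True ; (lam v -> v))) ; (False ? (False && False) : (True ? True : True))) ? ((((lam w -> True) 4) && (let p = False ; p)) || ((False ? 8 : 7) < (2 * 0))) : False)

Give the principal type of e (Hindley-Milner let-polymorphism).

Derivation:
\y._ : a -> Bool
  unify a -> Bool ~ Bool -> b
  unify a ~ Bool
  unify Bool ~ b
_ _ : Bool
  unify Bool ~ Bool
z : c
\z._ : c -> c
let u : Bool
v : d
\v._ : d -> d
  unify c -> c ~ d -> d
  unify c ~ d
  unify d ~ d
let x : forall. d -> d
  unify Bool ~ Bool
  unify Bool ~ Bool
  unify Bool ~ Bool
  unify Bool ~ Bool
  unify Bool ~ Bool
  unify Bool ~ Bool
  unify Bool ~ Bool
\w._ : e -> Bool
  unify e -> Bool ~ Int -> f
  unify e ~ Int
  unify Bool ~ f
_ _ : Bool
  unify Bool ~ Bool
let p : Bool
p : Bool
  unify Bool ~ Bool
  unify Bool ~ Bool
  unify Bool ~ Bool
  unify Int ~ Int
  unify Int ~ Int
  unify Int ~ Int
  unify Int ~ Int
  unify Int ~ Int
  unify Bool ~ Bool
  unify Bool ~ Bool

Answer: Bool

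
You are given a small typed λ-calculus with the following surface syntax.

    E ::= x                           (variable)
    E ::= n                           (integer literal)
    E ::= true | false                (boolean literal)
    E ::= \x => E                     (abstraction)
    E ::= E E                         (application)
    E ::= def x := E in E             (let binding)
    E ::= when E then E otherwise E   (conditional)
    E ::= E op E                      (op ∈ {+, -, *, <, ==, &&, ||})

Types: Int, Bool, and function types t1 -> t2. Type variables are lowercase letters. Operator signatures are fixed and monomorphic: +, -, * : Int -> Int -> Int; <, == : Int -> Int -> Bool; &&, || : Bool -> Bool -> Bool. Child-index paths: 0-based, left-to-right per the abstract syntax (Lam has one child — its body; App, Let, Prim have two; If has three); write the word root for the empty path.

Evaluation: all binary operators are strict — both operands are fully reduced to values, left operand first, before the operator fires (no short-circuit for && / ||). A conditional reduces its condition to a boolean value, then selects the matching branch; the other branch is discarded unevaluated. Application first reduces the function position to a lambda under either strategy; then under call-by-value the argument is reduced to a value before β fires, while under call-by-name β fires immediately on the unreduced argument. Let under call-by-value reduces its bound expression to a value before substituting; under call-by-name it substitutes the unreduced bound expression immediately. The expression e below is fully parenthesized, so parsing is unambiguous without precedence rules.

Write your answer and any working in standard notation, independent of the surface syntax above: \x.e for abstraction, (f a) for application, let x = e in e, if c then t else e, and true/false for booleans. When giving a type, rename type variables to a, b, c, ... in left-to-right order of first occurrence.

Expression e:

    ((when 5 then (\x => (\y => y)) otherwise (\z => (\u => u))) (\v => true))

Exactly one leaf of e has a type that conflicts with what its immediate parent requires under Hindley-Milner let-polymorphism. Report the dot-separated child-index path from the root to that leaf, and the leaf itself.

Trace:
  unify Int ~ Bool
  FAIL: mismatch Int ~ Bool

Answer: 0.0 : 5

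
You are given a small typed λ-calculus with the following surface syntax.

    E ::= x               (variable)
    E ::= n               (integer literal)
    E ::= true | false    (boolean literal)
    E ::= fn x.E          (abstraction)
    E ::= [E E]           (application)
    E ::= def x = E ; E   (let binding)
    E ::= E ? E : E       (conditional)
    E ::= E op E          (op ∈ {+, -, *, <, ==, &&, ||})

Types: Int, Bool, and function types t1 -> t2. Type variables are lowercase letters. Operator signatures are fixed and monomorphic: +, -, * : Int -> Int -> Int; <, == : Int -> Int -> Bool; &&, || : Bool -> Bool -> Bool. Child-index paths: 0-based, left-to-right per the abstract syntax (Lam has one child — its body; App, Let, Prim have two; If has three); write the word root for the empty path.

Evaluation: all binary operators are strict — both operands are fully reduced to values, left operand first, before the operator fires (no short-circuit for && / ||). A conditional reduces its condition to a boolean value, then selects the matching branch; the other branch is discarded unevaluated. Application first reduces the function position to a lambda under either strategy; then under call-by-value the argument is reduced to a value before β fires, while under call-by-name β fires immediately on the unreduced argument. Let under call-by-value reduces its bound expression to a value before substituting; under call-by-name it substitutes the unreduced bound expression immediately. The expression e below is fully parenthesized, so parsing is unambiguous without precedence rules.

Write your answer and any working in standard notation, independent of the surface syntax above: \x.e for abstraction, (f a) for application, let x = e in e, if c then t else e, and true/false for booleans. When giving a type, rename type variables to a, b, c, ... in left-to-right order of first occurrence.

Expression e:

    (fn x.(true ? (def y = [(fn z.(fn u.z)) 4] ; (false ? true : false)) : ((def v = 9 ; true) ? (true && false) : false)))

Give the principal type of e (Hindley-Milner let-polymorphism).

Working:
  unify Bool ~ Bool
z : b
\u._ : c -> b
\z._ : b -> c -> b
  unify b -> c -> b ~ Int -> d
  unify b ~ Int
  unify c -> Int ~ d
_ _ : c -> Int
let y : forall. c -> Int
  unify Bool ~ Bool
  unify Bool ~ Bool
let v : Int
  unify Bool ~ Bool
  unify Bool ~ Bool
  unify Bool ~ Bool
  unify Bool ~ Bool
  unify Bool ~ Bool
\x._ : a -> Bool

Answer: a -> Bool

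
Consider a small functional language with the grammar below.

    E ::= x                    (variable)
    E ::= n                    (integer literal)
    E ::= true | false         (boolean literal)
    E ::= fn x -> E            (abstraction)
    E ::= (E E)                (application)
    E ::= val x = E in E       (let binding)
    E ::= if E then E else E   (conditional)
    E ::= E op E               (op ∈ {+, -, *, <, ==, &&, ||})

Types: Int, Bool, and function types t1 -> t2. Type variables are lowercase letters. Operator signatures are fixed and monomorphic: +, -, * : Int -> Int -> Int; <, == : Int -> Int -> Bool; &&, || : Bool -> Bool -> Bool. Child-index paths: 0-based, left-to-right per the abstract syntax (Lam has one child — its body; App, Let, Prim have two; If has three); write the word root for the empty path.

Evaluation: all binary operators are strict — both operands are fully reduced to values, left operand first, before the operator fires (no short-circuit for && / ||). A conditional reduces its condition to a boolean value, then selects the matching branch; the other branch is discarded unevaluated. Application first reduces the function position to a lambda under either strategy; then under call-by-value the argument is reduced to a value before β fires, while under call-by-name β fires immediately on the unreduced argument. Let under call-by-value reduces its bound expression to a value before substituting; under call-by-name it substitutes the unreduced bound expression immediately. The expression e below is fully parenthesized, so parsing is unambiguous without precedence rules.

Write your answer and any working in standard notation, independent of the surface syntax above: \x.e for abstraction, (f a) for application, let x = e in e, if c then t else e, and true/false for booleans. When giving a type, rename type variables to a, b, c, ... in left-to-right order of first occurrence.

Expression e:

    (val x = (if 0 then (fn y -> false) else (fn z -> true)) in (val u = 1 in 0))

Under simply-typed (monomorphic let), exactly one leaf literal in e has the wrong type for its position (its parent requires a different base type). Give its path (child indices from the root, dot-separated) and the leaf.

Working:
  unify Int ~ Bool
  FAIL: mismatch Int ~ Bool

Answer: 0.0 : 0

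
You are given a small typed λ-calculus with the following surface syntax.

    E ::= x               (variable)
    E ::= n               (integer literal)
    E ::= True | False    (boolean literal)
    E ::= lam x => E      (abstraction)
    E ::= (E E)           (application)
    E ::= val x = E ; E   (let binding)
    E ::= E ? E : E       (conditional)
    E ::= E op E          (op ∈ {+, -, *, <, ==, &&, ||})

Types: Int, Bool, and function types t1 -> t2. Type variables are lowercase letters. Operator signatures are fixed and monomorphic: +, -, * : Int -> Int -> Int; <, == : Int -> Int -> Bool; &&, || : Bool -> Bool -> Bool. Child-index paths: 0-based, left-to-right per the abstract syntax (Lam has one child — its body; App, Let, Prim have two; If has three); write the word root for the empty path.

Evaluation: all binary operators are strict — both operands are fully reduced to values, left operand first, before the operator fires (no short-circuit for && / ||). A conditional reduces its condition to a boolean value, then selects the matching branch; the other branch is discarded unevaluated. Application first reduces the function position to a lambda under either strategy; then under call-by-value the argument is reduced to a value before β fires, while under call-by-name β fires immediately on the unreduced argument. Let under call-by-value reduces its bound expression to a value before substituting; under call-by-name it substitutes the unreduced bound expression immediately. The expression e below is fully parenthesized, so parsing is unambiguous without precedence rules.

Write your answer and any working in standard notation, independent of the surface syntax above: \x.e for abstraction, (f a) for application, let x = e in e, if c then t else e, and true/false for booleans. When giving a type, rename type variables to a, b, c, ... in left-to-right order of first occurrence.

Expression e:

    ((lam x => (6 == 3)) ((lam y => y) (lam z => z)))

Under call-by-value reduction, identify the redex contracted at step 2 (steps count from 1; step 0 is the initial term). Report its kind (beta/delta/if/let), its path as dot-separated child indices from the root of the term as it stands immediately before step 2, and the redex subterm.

Trace:
step 0: ((\x.(6 == 3)) ((\y.y) (\z.z)))
step 1: [beta@1] ((\x.(6 == 3)) (\z.z))
step 2: [beta@root] (6 == 3)

Answer: beta at root : ((\x.(6 == 3)) (\z.z))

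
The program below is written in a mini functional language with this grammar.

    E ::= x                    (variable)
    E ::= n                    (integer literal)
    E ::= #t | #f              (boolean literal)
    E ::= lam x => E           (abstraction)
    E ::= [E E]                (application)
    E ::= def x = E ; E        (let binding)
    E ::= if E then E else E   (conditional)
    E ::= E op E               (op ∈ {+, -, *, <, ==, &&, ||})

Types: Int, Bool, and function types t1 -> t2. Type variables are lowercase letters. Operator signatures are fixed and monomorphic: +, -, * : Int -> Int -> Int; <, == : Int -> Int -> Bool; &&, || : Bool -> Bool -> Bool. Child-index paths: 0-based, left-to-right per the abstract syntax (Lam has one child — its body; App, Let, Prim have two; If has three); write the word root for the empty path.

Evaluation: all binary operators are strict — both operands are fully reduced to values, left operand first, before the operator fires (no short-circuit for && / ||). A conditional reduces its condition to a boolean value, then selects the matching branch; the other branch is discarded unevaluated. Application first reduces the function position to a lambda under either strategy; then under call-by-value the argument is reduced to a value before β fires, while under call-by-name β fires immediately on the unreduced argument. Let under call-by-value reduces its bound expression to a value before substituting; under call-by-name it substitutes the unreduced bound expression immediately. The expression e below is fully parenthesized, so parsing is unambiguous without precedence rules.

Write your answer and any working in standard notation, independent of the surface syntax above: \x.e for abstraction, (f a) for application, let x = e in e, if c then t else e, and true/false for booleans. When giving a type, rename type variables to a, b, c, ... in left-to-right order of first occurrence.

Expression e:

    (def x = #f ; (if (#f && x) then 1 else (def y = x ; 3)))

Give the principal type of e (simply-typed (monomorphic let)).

Working:
let x : Bool
  unify Bool ~ Bool
x : Bool
  unify Bool ~ Bool
  unify Bool ~ Bool
x : Bool
let y : Bool
  unify Int ~ Int

Answer: Int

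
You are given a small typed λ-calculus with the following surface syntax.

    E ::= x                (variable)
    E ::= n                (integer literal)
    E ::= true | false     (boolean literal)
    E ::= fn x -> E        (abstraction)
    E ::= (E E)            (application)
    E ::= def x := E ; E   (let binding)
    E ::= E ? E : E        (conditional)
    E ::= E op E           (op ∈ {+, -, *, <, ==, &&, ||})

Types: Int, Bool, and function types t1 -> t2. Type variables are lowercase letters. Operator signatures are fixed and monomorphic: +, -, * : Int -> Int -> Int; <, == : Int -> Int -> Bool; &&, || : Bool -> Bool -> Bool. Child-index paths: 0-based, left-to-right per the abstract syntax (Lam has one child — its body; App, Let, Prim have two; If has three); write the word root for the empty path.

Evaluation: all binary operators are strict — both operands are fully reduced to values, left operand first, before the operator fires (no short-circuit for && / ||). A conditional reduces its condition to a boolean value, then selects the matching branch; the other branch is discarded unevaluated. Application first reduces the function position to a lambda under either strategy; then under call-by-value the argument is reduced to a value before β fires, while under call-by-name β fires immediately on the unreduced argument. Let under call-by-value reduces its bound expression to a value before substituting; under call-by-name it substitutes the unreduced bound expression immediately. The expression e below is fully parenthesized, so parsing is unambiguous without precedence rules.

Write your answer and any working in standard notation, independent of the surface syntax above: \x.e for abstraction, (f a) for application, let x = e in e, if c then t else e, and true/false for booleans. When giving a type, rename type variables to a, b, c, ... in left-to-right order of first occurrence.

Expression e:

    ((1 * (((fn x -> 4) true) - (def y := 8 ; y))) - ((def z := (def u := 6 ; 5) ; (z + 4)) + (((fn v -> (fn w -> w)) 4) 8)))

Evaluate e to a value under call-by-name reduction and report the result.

Derivation:
step 0: ((1 * (((\x.4) true) - (let y = 8 in y))) - ((let z = (let u = 6 in 5) in (z + 4)) + (((\v.(\w.w)) 4) 8)))
step 1: [beta@0.1.0] ((1 * (4 - (let y = 8 in y))) - ((let z = (let u = 6 in 5) in (z + 4)) + (((\v.(\w.w)) 4) 8)))
step 2: [let@0.1.1] ((1 * (4 - 8)) - ((let z = (let u = 6 in 5) in (z + 4)) + (((\v.(\w.w)) 4) 8)))
step 3: [delta@0.1] ((1 * -4) - ((let z = (let u = 6 in 5) in (z + 4)) + (((\v.(\w.w)) 4) 8)))
step 4: [delta@0] (-4 - ((let z = (let u = 6 in 5) in (z + 4)) + (((\v.(\w.w)) 4) 8)))
step 5: [let@1.0] (-4 - (((let u = 6 in 5) + 4) + (((\v.(\w.w)) 4) 8)))
step 6: [let@1.0.0] (-4 - ((5 + 4) + (((\v.(\w.w)) 4) 8)))
step 7: [delta@1.0] (-4 - (9 + (((\v.(\w.w)) 4) 8)))
step 8: [beta@1.1.0] (-4 - (9 + ((\w.w) 8)))
step 9: [beta@1.1] (-4 - (9 + 8))
step 10: [delta@1] (-4 - 17)
step 11: [delta@root] -21

Answer: -21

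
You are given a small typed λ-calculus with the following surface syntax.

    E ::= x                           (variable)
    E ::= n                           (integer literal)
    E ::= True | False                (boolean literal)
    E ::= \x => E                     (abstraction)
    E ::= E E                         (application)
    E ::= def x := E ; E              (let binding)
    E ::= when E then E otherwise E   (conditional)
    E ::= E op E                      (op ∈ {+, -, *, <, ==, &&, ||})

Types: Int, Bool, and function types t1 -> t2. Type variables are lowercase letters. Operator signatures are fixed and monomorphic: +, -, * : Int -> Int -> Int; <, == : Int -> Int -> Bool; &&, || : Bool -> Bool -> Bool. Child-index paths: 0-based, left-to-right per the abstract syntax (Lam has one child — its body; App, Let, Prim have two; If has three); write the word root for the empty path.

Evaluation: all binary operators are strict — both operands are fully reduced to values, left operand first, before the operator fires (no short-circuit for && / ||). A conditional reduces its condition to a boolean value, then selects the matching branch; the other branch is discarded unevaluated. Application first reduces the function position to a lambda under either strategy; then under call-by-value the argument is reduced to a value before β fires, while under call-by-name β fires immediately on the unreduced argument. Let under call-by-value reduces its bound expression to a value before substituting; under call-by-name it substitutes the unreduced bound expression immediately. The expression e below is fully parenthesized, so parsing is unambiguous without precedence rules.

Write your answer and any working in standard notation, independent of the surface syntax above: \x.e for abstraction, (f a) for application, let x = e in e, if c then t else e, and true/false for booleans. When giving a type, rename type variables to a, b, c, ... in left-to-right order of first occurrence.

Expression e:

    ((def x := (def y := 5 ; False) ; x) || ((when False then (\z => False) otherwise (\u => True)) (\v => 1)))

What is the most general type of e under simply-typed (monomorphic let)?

Answer: Bool

Derivation:
let y : Int
let x : Bool
x : Bool
  unify Bool ~ Bool
  unify Bool ~ Bool
\z._ : a -> Bool
\u._ : b -> Bool
  unify a -> Bool ~ b -> Bool
  unify a ~ b
  unify Bool ~ Bool
\v._ : c -> Int
  unify b -> Bool ~ (c -> Int) -> d
  unify b ~ c -> Int
  unify Bool ~ d
_ _ : Bool
  unify Bool ~ Bool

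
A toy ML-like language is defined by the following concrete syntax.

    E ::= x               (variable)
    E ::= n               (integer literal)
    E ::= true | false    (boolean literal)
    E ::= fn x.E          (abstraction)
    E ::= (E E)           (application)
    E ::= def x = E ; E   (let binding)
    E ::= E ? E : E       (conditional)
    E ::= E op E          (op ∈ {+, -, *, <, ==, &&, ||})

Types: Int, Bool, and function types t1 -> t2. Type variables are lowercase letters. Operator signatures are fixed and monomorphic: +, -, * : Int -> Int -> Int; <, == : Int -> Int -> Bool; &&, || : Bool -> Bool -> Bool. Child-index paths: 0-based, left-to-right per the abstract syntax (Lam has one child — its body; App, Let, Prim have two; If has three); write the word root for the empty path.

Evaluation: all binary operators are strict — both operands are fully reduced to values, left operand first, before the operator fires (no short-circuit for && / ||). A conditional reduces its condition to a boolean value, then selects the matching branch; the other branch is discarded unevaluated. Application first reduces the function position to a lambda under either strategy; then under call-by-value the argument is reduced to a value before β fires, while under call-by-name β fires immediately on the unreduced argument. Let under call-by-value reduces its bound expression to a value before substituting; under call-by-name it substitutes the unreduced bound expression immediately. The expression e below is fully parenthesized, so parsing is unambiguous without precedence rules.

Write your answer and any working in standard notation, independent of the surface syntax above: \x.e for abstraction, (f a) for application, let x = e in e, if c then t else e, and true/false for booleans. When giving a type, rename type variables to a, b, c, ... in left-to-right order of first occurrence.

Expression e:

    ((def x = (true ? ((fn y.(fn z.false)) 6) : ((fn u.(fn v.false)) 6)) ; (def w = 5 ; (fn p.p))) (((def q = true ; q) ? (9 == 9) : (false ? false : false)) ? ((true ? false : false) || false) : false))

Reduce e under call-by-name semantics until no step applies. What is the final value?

Answer: false

Derivation:
step 0: ((let x = (if true then ((\y.(\z.false)) 6) else ((\u.(\v.false)) 6)) in (let w = 5 in (\p.p))) (if (if (let q = true in q) then (9 == 9) else (if false then false else false)) then ((if true then false else false) || false) else false))
step 1: [let@0] ((let w = 5 in (\p.p)) (if (if (let q = true in q) then (9 == 9) else (if false then false else false)) then ((if true then false else false) || false) else false))
step 2: [let@0] ((\p.p) (if (if (let q = true in q) then (9 == 9) else (if false then false else false)) then ((if true then false else false) || false) else false))
step 3: [beta@root] (if (if (let q = true in q) then (9 == 9) else (if false then false else false)) then ((if true then false else false) || false) else false)
step 4: [let@0.0] (if (if true then (9 == 9) else (if false then false else false)) then ((if true then false else false) || false) else false)
step 5: [if@0] (if (9 == 9) then ((if true then false else false) || false) else false)
step 6: [delta@0] (if true then ((if true then false else false) || false) else false)
step 7: [if@root] ((if true then false else false) || false)
step 8: [if@0] (false || false)
step 9: [delta@root] false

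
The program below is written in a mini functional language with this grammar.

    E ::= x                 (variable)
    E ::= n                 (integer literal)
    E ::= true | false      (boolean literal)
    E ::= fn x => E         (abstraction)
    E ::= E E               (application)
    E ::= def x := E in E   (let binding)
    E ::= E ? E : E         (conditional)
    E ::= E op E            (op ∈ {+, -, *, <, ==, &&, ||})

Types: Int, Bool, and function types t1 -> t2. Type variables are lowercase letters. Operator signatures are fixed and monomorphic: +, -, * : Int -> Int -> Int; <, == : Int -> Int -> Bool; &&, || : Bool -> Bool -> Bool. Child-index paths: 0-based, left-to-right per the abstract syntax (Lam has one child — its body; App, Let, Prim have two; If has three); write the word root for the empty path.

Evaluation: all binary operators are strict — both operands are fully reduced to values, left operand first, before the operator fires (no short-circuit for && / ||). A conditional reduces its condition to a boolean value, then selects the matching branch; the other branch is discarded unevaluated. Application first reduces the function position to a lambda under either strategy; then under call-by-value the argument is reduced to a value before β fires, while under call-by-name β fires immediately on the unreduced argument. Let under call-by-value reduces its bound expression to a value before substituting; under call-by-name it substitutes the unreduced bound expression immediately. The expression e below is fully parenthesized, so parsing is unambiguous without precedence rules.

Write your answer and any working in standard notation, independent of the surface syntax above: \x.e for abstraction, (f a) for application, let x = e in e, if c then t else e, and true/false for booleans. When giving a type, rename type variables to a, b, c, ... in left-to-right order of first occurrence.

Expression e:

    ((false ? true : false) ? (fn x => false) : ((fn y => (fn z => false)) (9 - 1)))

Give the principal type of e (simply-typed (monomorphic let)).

Trace:
  unify Bool ~ Bool
  unify Bool ~ Bool
  unify Bool ~ Bool
\x._ : a -> Bool
\z._ : c -> Bool
\y._ : b -> c -> Bool
  unify Int ~ Int
  unify Int ~ Int
  unify b -> c -> Bool ~ Int -> d
  unify b ~ Int
  unify c -> Bool ~ d
_ _ : c -> Bool
  unify a -> Bool ~ c -> Bool
  unify a ~ c
  unify Bool ~ Bool

Answer: a -> Bool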